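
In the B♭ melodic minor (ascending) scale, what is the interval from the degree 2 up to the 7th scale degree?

The scale runs B♭ C D♭ E♭ F G A.
That puts C below A.
C up to A spans 6 letter names and 9 semitones — a major sixth.

major sixth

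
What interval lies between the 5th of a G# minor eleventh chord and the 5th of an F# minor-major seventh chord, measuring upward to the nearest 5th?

minor seventh

The 5th of G# minor eleventh is D#; the 5th of F# minor-major seventh is C#.
From D# to C#: 10 semitones over a seventh = minor.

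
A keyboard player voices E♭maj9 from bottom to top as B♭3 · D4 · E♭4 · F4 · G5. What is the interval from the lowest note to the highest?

major thirteenth

The outer voices are B♭3 and G5.
B♭ up to G spans 13 letter names and 21 semitones — a major thirteenth.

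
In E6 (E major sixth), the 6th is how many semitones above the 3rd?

Spelling the chord: E-G♯-B-C♯.
G♯ to C♯ is a perfect fourth: 5 semitones.

5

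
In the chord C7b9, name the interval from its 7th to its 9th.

minor third

C7b9 is spelled C E G Bb Db.
So we need the interval from Bb up to Db.
3 letter names make it a third; at 3 semitones (a half step narrower than major) the quality is minor.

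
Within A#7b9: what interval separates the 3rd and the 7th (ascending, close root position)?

d5

The chord tones of A#7b9 are A#-C##-E#-G#-B.
So we need the interval from C## up to G#.
C## up to G# is 6 semitones, a half step narrower than a perfect fifth, so the interval is diminished.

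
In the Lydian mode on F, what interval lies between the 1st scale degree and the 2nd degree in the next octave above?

F lydian: F G A B C D E.
1st scale degree = F; degree 2 (up an octave) = G.
Counting 9 letters and 14 half steps from F gives a major ninth.

major ninth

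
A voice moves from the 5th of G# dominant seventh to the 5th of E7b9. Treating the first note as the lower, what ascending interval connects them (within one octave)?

G# dominant seventh has D# as its 5th, and E7b9 has B as its 5th.
D# up to B is 8 semitones, a half step narrower than a major sixth, so the interval is minor.

minor sixth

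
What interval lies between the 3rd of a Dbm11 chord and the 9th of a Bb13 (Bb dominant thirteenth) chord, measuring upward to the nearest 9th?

augmented fifth

The 3rd of Dbm11 is Fb; the 9th of Bb13 (Bb dominant thirteenth) is C.
From Fb to C: 8 semitones over a fifth = augmented.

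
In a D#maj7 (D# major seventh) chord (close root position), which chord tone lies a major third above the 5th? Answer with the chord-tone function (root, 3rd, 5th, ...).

Spelling the chord: D#, F##, A#, C##.
The 5th is A#. A major third above A# is C##.
C## is the chord's 7th.

7th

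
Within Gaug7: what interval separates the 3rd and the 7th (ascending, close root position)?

G+7: G-B-D♯-F.
3rd = B; 7th = F.
From B to F: 6 semitones over a fifth = diminished.
That tritone between 3rd and 7th is what gives the dominant seventh its pull toward resolution.

diminished fifth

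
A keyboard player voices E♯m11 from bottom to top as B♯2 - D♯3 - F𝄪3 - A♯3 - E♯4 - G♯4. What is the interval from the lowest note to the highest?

The outer voices are B♯2 and G♯4.
13 letter names make it a thirteenth; at 20 semitones (a half step narrower than major) the quality is minor.

minor 13th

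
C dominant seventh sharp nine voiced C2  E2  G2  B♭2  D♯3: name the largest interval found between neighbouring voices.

Adjacent intervals: C2→E2 = major third; E2→G2 = minor third; G2→B♭2 = minor third; B♭2→D♯3 = augmented third.
The largest is B♭2 to D♯3, an augmented third (5 semitones).

augmented 3rd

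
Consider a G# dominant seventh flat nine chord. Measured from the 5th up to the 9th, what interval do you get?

diminished fifth

G#7b9 is spelled G#-B#-D#-F#-A.
5th = D#; 9th = A.
D# up to A is 6 semitones, a half step narrower than a perfect fifth, so the interval is diminished.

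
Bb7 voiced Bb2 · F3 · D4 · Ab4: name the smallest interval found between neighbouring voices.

diminished fifth

Adjacent intervals: Bb2→F3 = perfect fifth; F3→D4 = major sixth; D4→Ab4 = diminished fifth.
The smallest is D4 to Ab4, a diminished fifth (6 semitones).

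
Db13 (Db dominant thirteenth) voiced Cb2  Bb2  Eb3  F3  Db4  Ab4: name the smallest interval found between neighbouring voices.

Adjacent intervals: Cb2→Bb2 = major seventh; Bb2→Eb3 = perfect fourth; Eb3→F3 = major second; F3→Db4 = minor sixth; Db4→Ab4 = perfect fifth.
The smallest is Eb3 to F3, a major second (2 semitones).

major second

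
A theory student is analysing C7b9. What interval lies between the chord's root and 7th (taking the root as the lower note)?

minor seventh

The chord tones of C dominant seventh flat nine are C, E, G, Bb, Db.
Root = C; 7th = Bb.
C up to Bb is 10 semitones, a half step narrower than a major seventh, so the interval is minor.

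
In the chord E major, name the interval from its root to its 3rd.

E major: E, G♯, B.
That puts E below G♯.
Counting 3 letters and 4 half steps from E gives a major third.

major third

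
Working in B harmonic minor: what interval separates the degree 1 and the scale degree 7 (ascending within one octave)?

The scale runs B C# D E F# G A#.
So we need the interval from B up to A#.
From B to A# is 11 semitones, exactly the major seventh.

M7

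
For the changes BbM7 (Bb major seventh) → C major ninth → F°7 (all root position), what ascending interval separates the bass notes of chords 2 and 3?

The roots are C and F.
C up to F spans 4 letter names and 5 semitones — a perfect fourth.

perfect fourth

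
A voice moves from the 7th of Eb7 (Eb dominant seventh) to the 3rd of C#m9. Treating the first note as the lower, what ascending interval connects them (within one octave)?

The 7th of Eb7 (Eb dominant seventh) is Db; the 3rd of C#m9 is E.
From Db to E: 3 semitones over a second = augmented.

A2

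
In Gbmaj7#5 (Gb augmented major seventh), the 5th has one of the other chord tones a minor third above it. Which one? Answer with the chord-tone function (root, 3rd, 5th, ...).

7th

The chord tones of Gb+maj7 (Gb augmented major seventh) are Gb Bb D F.
The 5th is D. A minor third above D is F.
F is the chord's 7th.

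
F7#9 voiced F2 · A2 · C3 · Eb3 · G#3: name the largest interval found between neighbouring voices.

augmented 3rd

Adjacent intervals: F2→A2 = major third; A2→C3 = minor third; C3→Eb3 = minor third; Eb3→G#3 = augmented third.
The largest is Eb3 to G#3, an augmented third (5 semitones).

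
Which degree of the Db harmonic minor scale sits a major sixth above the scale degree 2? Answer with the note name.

C

The scale is Db Eb Fb Gb Ab Bbb C.
The scale degree 2 is Eb; a major sixth above that is C — scale degree 7.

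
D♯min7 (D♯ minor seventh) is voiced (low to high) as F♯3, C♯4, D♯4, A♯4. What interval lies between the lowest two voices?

perfect fifth

Those voices are F♯3 and C♯4.
F♯ up to C♯ spans 5 letter names and 7 semitones — a perfect fifth.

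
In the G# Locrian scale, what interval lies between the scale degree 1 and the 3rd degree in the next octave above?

Spelling the G# Locrian scale: G# A B C# D E F#.
That puts G# below B.
G# up to B is 15 semitones, a half step narrower than a major tenth, so the interval is minor.

minor tenth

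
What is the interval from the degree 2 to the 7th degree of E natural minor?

minor sixth

The scale runs E F# G A B C D.
So we need the interval from F# up to D.
6 letter names make it a sixth; at 8 semitones (a half step narrower than major) the quality is minor.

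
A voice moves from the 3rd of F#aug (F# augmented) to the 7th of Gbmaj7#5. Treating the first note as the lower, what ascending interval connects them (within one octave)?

The 3rd of F#aug (F# augmented) is A#; the 7th of Gbmaj7#5 is F.
A# up to F is 7 semitones, a whole step narrower than a major sixth, so the interval is diminished.

diminished sixth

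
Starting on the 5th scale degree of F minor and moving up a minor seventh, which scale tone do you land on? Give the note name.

The scale is F G Ab Bb C Db Eb.
The 5th scale degree is C; a minor seventh above that is Bb — scale degree 4.

Bb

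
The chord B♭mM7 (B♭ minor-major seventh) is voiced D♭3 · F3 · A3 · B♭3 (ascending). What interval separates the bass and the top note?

M6

The outer voices are D♭3 and B♭3.
Counting 6 letters and 9 half steps from D♭ gives a major sixth.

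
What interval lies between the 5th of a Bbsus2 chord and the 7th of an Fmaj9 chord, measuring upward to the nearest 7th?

M7

Bbsus2 has F as its 5th, and Fmaj9 has E as its 7th.
From F to E is 11 semitones, exactly the major seventh.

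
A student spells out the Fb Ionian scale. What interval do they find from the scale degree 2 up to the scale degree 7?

major 6th

The scale runs Fb Gb Ab Bbb Cb Db Eb.
Scale degree 2 = Gb; scale degree 7 = Eb.
Counting 6 letters and 9 half steps from Gb gives a major sixth.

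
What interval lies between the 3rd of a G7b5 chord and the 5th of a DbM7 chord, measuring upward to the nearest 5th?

The 3rd of G7b5 is B; the 5th of DbM7 is Ab.
B up to Ab is 9 semitones, a whole step narrower than a major seventh, so the interval is diminished.

diminished seventh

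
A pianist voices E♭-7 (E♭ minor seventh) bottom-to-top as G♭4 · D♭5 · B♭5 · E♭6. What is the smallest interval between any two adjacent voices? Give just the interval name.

Adjacent intervals: G♭4→D♭5 = perfect fifth; D♭5→B♭5 = major sixth; B♭5→E♭6 = perfect fourth.
The smallest is B♭5 to E♭6, a perfect fourth (5 semitones).

perfect 4th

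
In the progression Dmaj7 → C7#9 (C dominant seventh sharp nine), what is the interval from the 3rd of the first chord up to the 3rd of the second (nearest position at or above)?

The 3rd of Dmaj7 is F♯; the 3rd of C7#9 (C dominant seventh sharp nine) is E.
F♯ up to E is 10 semitones, a half step narrower than a major seventh, so the interval is minor.

minor seventh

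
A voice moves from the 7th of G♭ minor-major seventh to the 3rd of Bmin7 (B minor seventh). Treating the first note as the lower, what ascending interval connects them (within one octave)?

major sixth

The 7th of G♭ minor-major seventh is F; the 3rd of Bmin7 (B minor seventh) is D.
F up to D spans 6 letter names and 9 semitones — a major sixth.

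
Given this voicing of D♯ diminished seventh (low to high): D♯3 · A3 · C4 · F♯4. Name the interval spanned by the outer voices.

m10

The outer voices are D♯3 and F♯4.
10 letter names make it a tenth; at 15 semitones (a half step narrower than major) the quality is minor.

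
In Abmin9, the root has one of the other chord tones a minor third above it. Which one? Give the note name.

Cb

The chord tones of Abm9 are Ab–Cb–Eb–Gb–Bb.
The root is Ab. A minor third above Ab is Cb.
Cb is the chord's 3rd.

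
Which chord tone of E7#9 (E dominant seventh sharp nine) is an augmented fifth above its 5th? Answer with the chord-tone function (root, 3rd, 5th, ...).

9th

The chord tones of E7#9 (E dominant seventh sharp nine) are E–G#–B–D–F##.
The 5th is B. An augmented fifth above B is F##.
F## is the chord's 9th.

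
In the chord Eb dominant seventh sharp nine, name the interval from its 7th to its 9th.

Spelling the chord: Eb–G–Bb–Db–F#.
The 7th is Db and the 9th is F#.
3 letter names make it a third; at 5 semitones (a half step wider than major) the quality is augmented.

augmented third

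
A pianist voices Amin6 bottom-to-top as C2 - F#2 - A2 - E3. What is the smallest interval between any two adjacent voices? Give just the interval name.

m3

Adjacent intervals: C2→F#2 = augmented fourth; F#2→A2 = minor third; A2→E3 = perfect fifth.
The smallest is F#2 to A2, a minor third (3 semitones).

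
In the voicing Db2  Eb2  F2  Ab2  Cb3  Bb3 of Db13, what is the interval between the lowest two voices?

major second

Those voices are Db2 and Eb2.
Db up to Eb spans 2 letter names and 2 semitones — a major second.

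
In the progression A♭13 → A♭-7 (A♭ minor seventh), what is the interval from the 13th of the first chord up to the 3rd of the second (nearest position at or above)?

diminished fifth

The 13th of A♭13 is F; the 3rd of A♭-7 (A♭ minor seventh) is C♭.
5 letter names make it a fifth; at 6 semitones (a half step narrower than perfect) the quality is diminished.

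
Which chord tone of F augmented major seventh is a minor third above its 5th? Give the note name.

Spelling the chord: F A C# E.
The 5th is C#. A minor third above C# is E.
E is the chord's 7th.

E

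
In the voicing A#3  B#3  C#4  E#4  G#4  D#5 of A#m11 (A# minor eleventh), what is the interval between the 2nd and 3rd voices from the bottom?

minor second

Those voices are B#3 and C#4.
2 letter names make it a second; at 1 semitone (a half step narrower than major) the quality is minor.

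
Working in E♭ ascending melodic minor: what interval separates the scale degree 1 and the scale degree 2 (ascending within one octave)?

Spelling E♭ ascending melodic minor: E♭ F G♭ A♭ B♭ C D.
So we need the interval from E♭ up to F.
From E♭ to F is 2 semitones, exactly the major second.

M2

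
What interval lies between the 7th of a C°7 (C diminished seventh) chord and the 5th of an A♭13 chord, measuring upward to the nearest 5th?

The 7th of C°7 (C diminished seventh) is B𝄫; the 5th of A♭13 is E♭.
From B𝄫 to E♭: 6 semitones over a fourth = augmented.

A4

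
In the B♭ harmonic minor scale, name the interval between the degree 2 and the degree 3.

m2

Spelling the B♭ harmonic minor scale: B♭ C D♭ E♭ F G♭ A.
The degree 2 is C and the 3rd scale degree is D♭.
From C to D♭: 1 semitone over a second = minor.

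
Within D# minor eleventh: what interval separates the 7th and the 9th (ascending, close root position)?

major 3rd

D#m11 is spelled D#, F#, A#, C#, E#, G#.
The 7th is C# and the 9th is E#.
From C# to E# is 4 semitones, exactly the major third.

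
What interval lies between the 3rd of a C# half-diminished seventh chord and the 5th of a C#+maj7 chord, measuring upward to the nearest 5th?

augmented third

C# half-diminished seventh has E as its 3rd, and C#+maj7 has G## as its 5th.
From E to G##: 5 semitones over a third = augmented.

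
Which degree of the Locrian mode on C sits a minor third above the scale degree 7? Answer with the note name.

The scale is C Db Eb F Gb Ab Bb.
The scale degree 7 is Bb; a minor third above that is Db — scale degree 2.

Db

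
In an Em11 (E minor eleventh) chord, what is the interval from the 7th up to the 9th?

M3

The chord tones of E minor eleventh are E G B D F♯ A.
So we need the interval from D up to F♯.
D up to F♯ spans 3 letter names and 4 semitones — a major third.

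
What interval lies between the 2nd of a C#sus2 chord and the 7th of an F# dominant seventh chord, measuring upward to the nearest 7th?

minor second

The 2nd of C#sus2 is D#; the 7th of F# dominant seventh is E.
D# up to E is 1 semitone, a half step narrower than a major second, so the interval is minor.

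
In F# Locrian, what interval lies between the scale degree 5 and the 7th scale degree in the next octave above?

major tenth

The scale runs F# G A B C D E.
Scale degree 5 = C; 7th degree (up an octave) = E.
Counting 10 letters and 16 half steps from C gives a major tenth.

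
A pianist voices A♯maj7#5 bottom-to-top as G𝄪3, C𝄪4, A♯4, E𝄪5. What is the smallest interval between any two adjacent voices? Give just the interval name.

Adjacent intervals: G𝄪3→C𝄪4 = perfect fourth; C𝄪4→A♯4 = minor sixth; A♯4→E𝄪5 = augmented fifth.
The smallest is G𝄪3 to C𝄪4, a perfect fourth (5 semitones).

P4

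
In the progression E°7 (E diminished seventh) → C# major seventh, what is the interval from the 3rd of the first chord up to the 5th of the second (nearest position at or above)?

The 3rd of E°7 (E diminished seventh) is G; the 5th of C# major seventh is G#.
G up to G# is 1 semitone, a half step wider than a perfect unison, so the interval is augmented.

augmented 1st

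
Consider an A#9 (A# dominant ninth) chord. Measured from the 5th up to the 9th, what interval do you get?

perfect fifth

A#9: A# C## E# G# B#.
The 5th is E# and the 9th is B#.
From E# to B# is 7 semitones, exactly the perfect fifth.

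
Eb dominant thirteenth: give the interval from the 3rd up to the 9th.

Eb dominant thirteenth: Eb, G, Bb, Db, F, C.
The 3rd is G and the 9th is F.
7 letter names make it a seventh; at 10 semitones (a half step narrower than major) the quality is minor.

minor seventh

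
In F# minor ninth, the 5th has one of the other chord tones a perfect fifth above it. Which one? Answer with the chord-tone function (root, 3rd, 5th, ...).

9th

The chord tones of F# minor ninth are F#–A–C#–E–G#.
The 5th is C#. A perfect fifth above C# is G#.
G# is the chord's 9th.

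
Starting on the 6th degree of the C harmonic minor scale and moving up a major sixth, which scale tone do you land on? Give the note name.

The scale is C D E♭ F G A♭ B.
The 6th degree is A♭; a major sixth above that is F — scale degree 4.

F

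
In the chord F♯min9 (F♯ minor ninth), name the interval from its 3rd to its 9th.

F♯min9 (F♯ minor ninth) is spelled F♯, A, C♯, E, G♯.
That puts A below G♯.
A up to G♯ spans 7 letter names and 11 semitones — a major seventh.

major seventh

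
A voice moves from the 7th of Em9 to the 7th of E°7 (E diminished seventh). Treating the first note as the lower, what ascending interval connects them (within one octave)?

diminished octave

Em9 has D as its 7th, and E°7 (E diminished seventh) has Db as its 7th.
8 letter names make it an octave; at 11 semitones (a half step narrower than perfect) the quality is diminished.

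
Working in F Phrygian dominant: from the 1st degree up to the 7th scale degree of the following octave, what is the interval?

minor fourteenth

The scale runs F Gb A Bb C Db Eb.
1st degree = F; scale degree 7 (up an octave) = Eb.
14 letter names make it a fourteenth; at 22 semitones (a half step narrower than major) the quality is minor.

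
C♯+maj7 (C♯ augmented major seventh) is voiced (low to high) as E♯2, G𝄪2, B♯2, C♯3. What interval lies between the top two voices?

minor second

Those voices are B♯2 and C♯3.
2 letter names make it a second; at 1 semitone (a half step narrower than major) the quality is minor.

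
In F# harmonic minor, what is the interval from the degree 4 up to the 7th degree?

A4

Spelling F# harmonic minor: F# G# A B C# D E#.
That puts B below E#.
4 letter names make it a fourth; at 6 semitones (a half step wider than perfect) the quality is augmented.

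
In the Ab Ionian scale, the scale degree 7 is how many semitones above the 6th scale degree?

2

The scale is Ab Bb C Db Eb F G.
F up to G is a major second — 2 semitones.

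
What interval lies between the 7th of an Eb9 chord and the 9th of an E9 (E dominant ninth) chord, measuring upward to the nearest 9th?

augmented third

The 7th of Eb9 is Db; the 9th of E9 (E dominant ninth) is F#.
From Db to F#: 5 semitones over a third = augmented.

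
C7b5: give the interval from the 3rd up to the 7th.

diminished fifth

C7b5: C–E–Gb–Bb.
That puts E below Bb.
From E to Bb: 6 semitones over a fifth = diminished.
That tritone between 3rd and 7th is what gives the dominant seventh its pull toward resolution.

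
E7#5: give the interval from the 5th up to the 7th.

diminished third

Spelling the chord: E, G#, B#, D.
5th = B#; 7th = D.
3 letter names make it a third; at 2 semitones (a whole step narrower than major) the quality is diminished.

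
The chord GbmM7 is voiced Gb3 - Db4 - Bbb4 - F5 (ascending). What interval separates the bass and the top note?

major fourteenth

The outer voices are Gb3 and F5.
From Gb to F is 23 semitones, exactly the major fourteenth.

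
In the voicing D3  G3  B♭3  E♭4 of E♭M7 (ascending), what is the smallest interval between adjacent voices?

Adjacent intervals: D3→G3 = perfect fourth; G3→B♭3 = minor third; B♭3→E♭4 = perfect fourth.
The smallest is G3 to B♭3, a minor third (3 semitones).

minor third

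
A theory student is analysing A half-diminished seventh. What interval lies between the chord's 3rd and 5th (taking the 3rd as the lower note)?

Aø7 is spelled A–C–Eb–G.
So we need the interval from C up to Eb.
From C to Eb: 3 semitones over a third = minor.

minor third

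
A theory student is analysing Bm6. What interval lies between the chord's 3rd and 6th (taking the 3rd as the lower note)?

The chord tones of Bm6 (B minor sixth) are B-D-F#-G#.
So we need the interval from D up to G#.
4 letter names make it a fourth; at 6 semitones (a half step wider than perfect) the quality is augmented.

augmented 4th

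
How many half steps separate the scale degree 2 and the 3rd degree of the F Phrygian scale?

The scale is F Gb Ab Bb C Db Eb.
Gb up to Ab is a major second — 2 semitones.

2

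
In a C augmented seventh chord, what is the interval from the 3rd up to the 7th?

C+7 (C augmented seventh) is spelled C-E-G#-Bb.
3rd = E; 7th = Bb.
E up to Bb is 6 semitones, a half step narrower than a perfect fifth, so the interval is diminished.

diminished fifth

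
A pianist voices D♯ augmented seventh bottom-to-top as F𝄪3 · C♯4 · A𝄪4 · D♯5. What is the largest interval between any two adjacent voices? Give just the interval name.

augmented sixth

Adjacent intervals: F𝄪3→C♯4 = diminished fifth; C♯4→A𝄪4 = augmented sixth; A𝄪4→D♯5 = diminished fourth.
The largest is C♯4 to A𝄪4, an augmented sixth (10 semitones).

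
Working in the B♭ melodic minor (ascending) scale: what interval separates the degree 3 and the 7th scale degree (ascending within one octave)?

B♭ melodic minor: B♭ C D♭ E♭ F G A.
So we need the interval from D♭ up to A.
From D♭ to A: 8 semitones over a fifth = augmented.

augmented 5th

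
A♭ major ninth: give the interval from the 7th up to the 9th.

A♭maj9: A♭–C–E♭–G–B♭.
The 7th is G and the 9th is B♭.
From G to B♭: 3 semitones over a third = minor.

minor third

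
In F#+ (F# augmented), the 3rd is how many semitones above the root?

4

F# augmented: F#–A#–C##.
F# to A# is a major third: 4 semitones.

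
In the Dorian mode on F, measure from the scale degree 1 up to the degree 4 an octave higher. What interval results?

The scale runs F G Ab Bb C D Eb.
That puts F below Bb.
From F to Bb is 17 semitones, exactly the perfect eleventh.

perfect eleventh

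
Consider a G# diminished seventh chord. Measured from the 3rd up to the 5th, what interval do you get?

minor 3rd

The chord tones of G#dim7 are G#, B, D, F.
That puts B below D.
From B to D: 3 semitones over a third = minor.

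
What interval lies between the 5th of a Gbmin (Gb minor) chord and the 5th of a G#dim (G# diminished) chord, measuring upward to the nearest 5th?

Gbmin (Gb minor) has Db as its 5th, and G#dim (G# diminished) has D as its 5th.
From Db to D: 1 semitone over a unison = augmented.

augmented unison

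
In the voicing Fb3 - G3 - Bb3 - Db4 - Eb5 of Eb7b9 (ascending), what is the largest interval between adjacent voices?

Adjacent intervals: Fb3→G3 = augmented second; G3→Bb3 = minor third; Bb3→Db4 = minor third; Db4→Eb5 = major ninth.
The largest is Db4 to Eb5, a major ninth (14 semitones).

major ninth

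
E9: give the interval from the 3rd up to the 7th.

Spelling the chord: E G# B D F#.
3rd = G#; 7th = D.
G# up to D is 6 semitones, a half step narrower than a perfect fifth, so the interval is diminished.
That tritone between 3rd and 7th is what gives the dominant seventh its pull toward resolution.

d5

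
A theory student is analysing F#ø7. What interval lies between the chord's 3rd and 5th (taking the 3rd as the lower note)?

The chord tones of F# half-diminished seventh are F#–A–C–E.
3rd = A; 5th = C.
A up to C is 3 semitones, a half step narrower than a major third, so the interval is minor.

minor third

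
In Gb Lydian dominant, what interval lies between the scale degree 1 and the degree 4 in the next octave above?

augmented eleventh

Gb lydian dominant: Gb Ab Bb C Db Eb Fb.
Scale degree 1 = Gb; scale degree 4 (up an octave) = C.
11 letter names make it an eleventh; at 18 semitones (a half step wider than perfect) the quality is augmented.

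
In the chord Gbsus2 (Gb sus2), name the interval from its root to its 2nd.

Spelling the chord: Gb–Ab–Db.
Root = Gb; 2nd = Ab.
From Gb to Ab is 2 semitones, exactly the major second.

major second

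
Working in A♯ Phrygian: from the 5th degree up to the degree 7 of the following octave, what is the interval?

The scale runs A♯ B C♯ D♯ E♯ F♯ G♯.
That puts E♯ below G♯.
E♯ up to G♯ is 15 semitones, a half step narrower than a major tenth, so the interval is minor.

minor tenth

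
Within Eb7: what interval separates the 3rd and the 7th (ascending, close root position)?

diminished 5th

The chord tones of Eb7 are Eb-G-Bb-Db.
That puts G below Db.
From G to Db: 6 semitones over a fifth = diminished.
This 3–7 tritone is the characteristic tension at the heart of the dominant sound.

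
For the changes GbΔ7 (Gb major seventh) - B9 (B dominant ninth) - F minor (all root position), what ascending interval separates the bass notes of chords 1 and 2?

augmented third

The roots are Gb and B.
From Gb to B: 5 semitones over a third = augmented.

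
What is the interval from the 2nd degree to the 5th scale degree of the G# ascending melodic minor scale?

The scale runs G# A# B C# D# E# F##.
2nd degree = A#; degree 5 = D#.
From A# to D# is 5 semitones, exactly the perfect fourth.

perfect 4th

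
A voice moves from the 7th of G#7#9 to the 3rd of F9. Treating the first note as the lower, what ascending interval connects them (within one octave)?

minor third

The 7th of G#7#9 is F#; the 3rd of F9 is A.
3 letter names make it a third; at 3 semitones (a half step narrower than major) the quality is minor.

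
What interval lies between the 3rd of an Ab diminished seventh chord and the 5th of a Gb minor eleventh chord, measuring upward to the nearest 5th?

Ab diminished seventh has Cb as its 3rd, and Gb minor eleventh has Db as its 5th.
Cb up to Db spans 2 letter names and 2 semitones — a major second.

major second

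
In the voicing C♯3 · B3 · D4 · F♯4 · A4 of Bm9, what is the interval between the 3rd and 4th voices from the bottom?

Those voices are D4 and F♯4.
D up to F♯ spans 3 letter names and 4 semitones — a major third.

major third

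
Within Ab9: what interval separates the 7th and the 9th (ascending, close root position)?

The chord tones of Ab dominant ninth are Ab–C–Eb–Gb–Bb.
7th = Gb; 9th = Bb.
From Gb to Bb is 4 semitones, exactly the major third.

major third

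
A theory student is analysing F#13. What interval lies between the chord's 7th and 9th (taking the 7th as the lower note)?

major third

F#13 is spelled F# A# C# E G# D#.
That puts E below G#.
Counting 3 letters and 4 half steps from E gives a major third.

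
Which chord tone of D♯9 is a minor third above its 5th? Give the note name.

D♯9 (D♯ dominant ninth): D♯, F𝄪, A♯, C♯, E♯.
The 5th is A♯. A minor third above A♯ is C♯.
C♯ is the chord's 7th.

C#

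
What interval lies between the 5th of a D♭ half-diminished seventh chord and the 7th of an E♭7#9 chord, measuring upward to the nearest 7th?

D♭ half-diminished seventh has A𝄫 as its 5th, and E♭7#9 has D♭ as its 7th.
4 letter names make it a fourth; at 6 semitones (a half step wider than perfect) the quality is augmented.

augmented fourth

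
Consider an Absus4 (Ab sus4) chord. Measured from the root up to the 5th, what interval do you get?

perfect fifth

The chord tones of Absus4 are Ab–Db–Eb.
So we need the interval from Ab up to Eb.
Counting 5 letters and 7 half steps from Ab gives a perfect fifth.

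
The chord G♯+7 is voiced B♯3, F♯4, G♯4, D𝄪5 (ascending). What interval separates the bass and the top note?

major 10th

The outer voices are B♯3 and D𝄪5.
From B♯ to D𝄪 is 16 semitones, exactly the major tenth.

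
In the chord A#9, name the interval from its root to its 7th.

A#9: A#-C##-E#-G#-B#.
So we need the interval from A# up to G#.
A# up to G# is 10 semitones, a half step narrower than a major seventh, so the interval is minor.

minor 7th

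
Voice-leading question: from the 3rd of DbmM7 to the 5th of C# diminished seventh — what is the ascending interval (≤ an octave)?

The 3rd of DbmM7 is Fb; the 5th of C# diminished seventh is G.
From Fb to G: 3 semitones over a second = augmented.

A2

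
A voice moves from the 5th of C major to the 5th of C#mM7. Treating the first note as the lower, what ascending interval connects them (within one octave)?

augmented unison

The 5th of C major is G; the 5th of C#mM7 is G#.
From G to G#: 1 semitone over a unison = augmented.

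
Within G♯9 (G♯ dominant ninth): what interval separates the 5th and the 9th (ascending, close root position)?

perfect fifth

G♯9 is spelled G♯ B♯ D♯ F♯ A♯.
5th = D♯; 9th = A♯.
From D♯ to A♯ is 7 semitones, exactly the perfect fifth.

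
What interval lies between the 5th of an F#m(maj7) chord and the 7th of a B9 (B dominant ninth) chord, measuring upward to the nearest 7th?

minor 6th

The 5th of F#m(maj7) is C#; the 7th of B9 (B dominant ninth) is A.
6 letter names make it a sixth; at 8 semitones (a half step narrower than major) the quality is minor.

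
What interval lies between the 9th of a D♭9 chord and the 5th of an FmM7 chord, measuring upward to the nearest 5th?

M6

The 9th of D♭9 is E♭; the 5th of FmM7 is C.
From E♭ to C is 9 semitones, exactly the major sixth.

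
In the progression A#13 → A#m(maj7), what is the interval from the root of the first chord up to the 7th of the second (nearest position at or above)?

major seventh

The root of A#13 is A#; the 7th of A#m(maj7) is G##.
Counting 7 letters and 11 half steps from A# gives a major seventh.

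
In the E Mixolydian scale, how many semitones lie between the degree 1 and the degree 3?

4

The scale is E F# G# A B C# D.
E up to G# is a major third — 4 semitones.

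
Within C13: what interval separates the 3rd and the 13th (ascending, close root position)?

C dominant thirteenth is spelled C-E-G-Bb-D-A.
The 3rd is E and the 13th is A.
E up to A spans 11 letter names and 17 semitones — a perfect eleventh.

perfect eleventh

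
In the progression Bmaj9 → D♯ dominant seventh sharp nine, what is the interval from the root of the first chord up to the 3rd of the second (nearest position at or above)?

The root of Bmaj9 is B; the 3rd of D♯ dominant seventh sharp nine is F𝄪.
5 letter names make it a fifth; at 8 semitones (a half step wider than perfect) the quality is augmented.

augmented 5th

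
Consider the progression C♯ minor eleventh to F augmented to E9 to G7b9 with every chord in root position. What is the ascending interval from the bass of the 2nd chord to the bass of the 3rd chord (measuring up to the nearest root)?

major seventh

The roots are F and E.
F up to E spans 7 letter names and 11 semitones — a major seventh.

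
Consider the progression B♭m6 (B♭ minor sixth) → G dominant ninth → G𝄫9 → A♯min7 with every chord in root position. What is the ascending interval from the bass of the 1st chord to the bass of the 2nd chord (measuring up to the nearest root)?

major sixth

The roots are B♭ and G.
From B♭ to G is 9 semitones, exactly the major sixth.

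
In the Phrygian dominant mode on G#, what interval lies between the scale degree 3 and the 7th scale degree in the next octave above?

diminished twelfth

Spelling the Phrygian dominant mode on G#: G# A B# C# D# E F#.
So we need the interval from B# up to F#.
From B# to F#: 18 semitones over a twelfth = diminished.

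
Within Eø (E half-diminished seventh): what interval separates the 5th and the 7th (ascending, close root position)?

M3

Spelling the chord: E–G–B♭–D.
So we need the interval from B♭ up to D.
From B♭ to D is 4 semitones, exactly the major third.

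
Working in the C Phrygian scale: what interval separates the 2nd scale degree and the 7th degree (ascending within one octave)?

M6

Spelling the C Phrygian scale: C Db Eb F G Ab Bb.
The 2nd scale degree is Db and the degree 7 is Bb.
Counting 6 letters and 9 half steps from Db gives a major sixth.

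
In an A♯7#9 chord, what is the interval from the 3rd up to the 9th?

The chord tones of A♯7#9 are A♯, C𝄪, E♯, G♯, B𝄪.
3rd = C𝄪; 9th = B𝄪.
From C𝄪 to B𝄪 is 11 semitones, exactly the major seventh.

major 7th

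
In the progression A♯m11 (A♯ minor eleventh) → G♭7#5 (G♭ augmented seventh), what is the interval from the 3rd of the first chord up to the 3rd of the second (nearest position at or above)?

diminished seventh

The 3rd of A♯m11 (A♯ minor eleventh) is C♯; the 3rd of G♭7#5 (G♭ augmented seventh) is B♭.
7 letter names make it a seventh; at 9 semitones (a whole step narrower than major) the quality is diminished.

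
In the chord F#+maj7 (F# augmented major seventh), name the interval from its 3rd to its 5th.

M3

F#+maj7 (F# augmented major seventh) is spelled F#-A#-C##-E#.
That puts A# below C##.
Counting 3 letters and 4 half steps from A# gives a major third.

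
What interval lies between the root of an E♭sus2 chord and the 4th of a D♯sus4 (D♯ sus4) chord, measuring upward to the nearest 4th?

The root of E♭sus2 is E♭; the 4th of D♯sus4 (D♯ sus4) is G♯.
3 letter names make it a third; at 5 semitones (a half step wider than major) the quality is augmented.

augmented third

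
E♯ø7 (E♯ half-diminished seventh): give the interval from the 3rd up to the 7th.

perfect fifth

The chord tones of E♯m7b5 (E♯ half-diminished seventh) are E♯ G♯ B D♯.
So we need the interval from G♯ up to D♯.
From G♯ to D♯ is 7 semitones, exactly the perfect fifth.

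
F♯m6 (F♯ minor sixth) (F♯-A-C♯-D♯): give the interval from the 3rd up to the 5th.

major third

3rd = A; 5th = C♯.
Counting 3 letters and 4 half steps from A gives a major third.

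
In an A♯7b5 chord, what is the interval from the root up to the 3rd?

M3

The chord tones of A♯7b5 are A♯–C𝄪–E–G♯.
Root = A♯; 3rd = C𝄪.
A♯ up to C𝄪 spans 3 letter names and 4 semitones — a major third.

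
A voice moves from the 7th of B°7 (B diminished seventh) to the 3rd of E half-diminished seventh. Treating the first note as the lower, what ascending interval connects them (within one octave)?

major seventh

B°7 (B diminished seventh) has A♭ as its 7th, and E half-diminished seventh has G as its 3rd.
A♭ up to G spans 7 letter names and 11 semitones — a major seventh.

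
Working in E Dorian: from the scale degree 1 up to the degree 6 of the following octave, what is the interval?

E dorian: E F♯ G A B C♯ D.
Scale degree 1 = E; 6th scale degree (up an octave) = C♯.
From E to C♯ is 21 semitones, exactly the major thirteenth.

major thirteenth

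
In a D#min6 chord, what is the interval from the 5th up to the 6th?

D#m6: D#, F#, A#, B#.
So we need the interval from A# up to B#.
Counting 2 letters and 2 half steps from A# gives a major second.

major second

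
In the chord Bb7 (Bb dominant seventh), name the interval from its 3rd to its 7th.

diminished fifth

Bb7 is spelled Bb–D–F–Ab.
That puts D below Ab.
D up to Ab is 6 semitones, a half step narrower than a perfect fifth, so the interval is diminished.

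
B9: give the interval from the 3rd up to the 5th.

Spelling the chord: B D♯ F♯ A C♯.
That puts D♯ below F♯.
From D♯ to F♯: 3 semitones over a third = minor.

minor 3rd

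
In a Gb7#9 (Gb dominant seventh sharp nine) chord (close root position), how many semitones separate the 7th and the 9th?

Spelling the chord: Gb-Bb-Db-Fb-A.
Fb to A is an augmented third: 5 semitones.

5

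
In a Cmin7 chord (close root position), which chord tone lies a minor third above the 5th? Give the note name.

The chord tones of C-7 are C–E♭–G–B♭.
The 5th is G. A minor third above G is B♭.
B♭ is the chord's 7th.

Bb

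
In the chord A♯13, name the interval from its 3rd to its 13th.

perfect eleventh

The chord tones of A♯ dominant thirteenth are A♯, C𝄪, E♯, G♯, B♯, F𝄪.
So we need the interval from C𝄪 up to F𝄪.
C𝄪 up to F𝄪 spans 11 letter names and 17 semitones — a perfect eleventh.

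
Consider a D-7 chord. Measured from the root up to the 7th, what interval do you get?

Spelling the chord: D F A C.
So we need the interval from D up to C.
From D to C: 10 semitones over a seventh = minor.

minor 7th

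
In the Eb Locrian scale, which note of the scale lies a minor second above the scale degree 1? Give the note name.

Fb

The scale is Eb Fb Gb Ab Bbb Cb Db.
The scale degree 1 is Eb; a minor second above that is Fb — scale degree 2.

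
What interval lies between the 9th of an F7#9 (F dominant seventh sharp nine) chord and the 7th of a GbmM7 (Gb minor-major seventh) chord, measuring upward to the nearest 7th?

F7#9 (F dominant seventh sharp nine) has G# as its 9th, and GbmM7 (Gb minor-major seventh) has F as its 7th.
G# up to F is 9 semitones, a whole step narrower than a major seventh, so the interval is diminished.

diminished seventh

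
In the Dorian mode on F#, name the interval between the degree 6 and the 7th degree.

F# dorian: F# G# A B C# D# E.
That puts D# below E.
2 letter names make it a second; at 1 semitone (a half step narrower than major) the quality is minor.

minor second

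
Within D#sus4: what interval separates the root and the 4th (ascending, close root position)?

Spelling the chord: D# G# A#.
The root is D# and the 4th is G#.
D# up to G# spans 4 letter names and 5 semitones — a perfect fourth.

perfect 4th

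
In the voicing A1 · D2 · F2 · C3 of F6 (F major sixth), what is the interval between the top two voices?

Those voices are F2 and C3.
From F to C is 7 semitones, exactly the perfect fifth.

P5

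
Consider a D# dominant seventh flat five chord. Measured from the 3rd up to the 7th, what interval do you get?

diminished fifth

D#7b5 is spelled D#–F##–A–C#.
The 3rd is F## and the 7th is C#.
F## up to C# is 6 semitones, a half step narrower than a perfect fifth, so the interval is diminished.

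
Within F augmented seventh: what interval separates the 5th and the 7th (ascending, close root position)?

F augmented seventh: F A C# Eb.
5th = C#; 7th = Eb.
From C# to Eb: 2 semitones over a third = diminished.

d3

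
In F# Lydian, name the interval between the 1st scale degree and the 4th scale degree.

F# lydian: F# G# A# B# C# D# E#.
That puts F# below B#.
F# up to B# is 6 semitones, a half step wider than a perfect fourth, so the interval is augmented.

augmented fourth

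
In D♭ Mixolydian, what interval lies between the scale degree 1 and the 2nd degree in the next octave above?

major ninth

Spelling D♭ Mixolydian: D♭ E♭ F G♭ A♭ B♭ C♭.
So we need the interval from D♭ up to E♭.
D♭ up to E♭ spans 9 letter names and 14 semitones — a major ninth.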